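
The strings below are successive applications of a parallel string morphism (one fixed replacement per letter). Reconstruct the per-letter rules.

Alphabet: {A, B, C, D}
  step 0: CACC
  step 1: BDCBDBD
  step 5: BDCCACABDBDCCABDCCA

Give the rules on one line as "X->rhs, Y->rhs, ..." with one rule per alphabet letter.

A->C, B->C, C->BD, D->A

  step 0 ⇒ step 1: CACC ⇒ BD·C·BD·BD
    A ↦ C
    C ↦ BD
    B ↦ C  (constrained at step 1)
    D ↦ A  (constrained at step 1)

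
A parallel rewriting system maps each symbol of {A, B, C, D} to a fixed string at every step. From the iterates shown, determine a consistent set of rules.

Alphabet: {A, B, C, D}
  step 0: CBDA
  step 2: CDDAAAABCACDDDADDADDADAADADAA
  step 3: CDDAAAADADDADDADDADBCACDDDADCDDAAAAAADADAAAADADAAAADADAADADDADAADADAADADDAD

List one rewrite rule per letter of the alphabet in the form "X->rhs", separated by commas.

A->DAD, B->BCA, C->CDD, D->AA

  step 2 ⇒ step 3: CDDAAAABCACDDDADDADDADAADADAA ⇒ CDD·AA·AA·DAD·DAD·DAD·DAD·BCA·CDD·DAD·CDD·AA·AA·AA·DAD·AA·AA·DAD·AA·AA·DAD·AA·DAD·DAD·AA·DAD·AA·DAD·DAD
    A ↦ DAD
    B ↦ BCA
    C ↦ CDD
    D ↦ AA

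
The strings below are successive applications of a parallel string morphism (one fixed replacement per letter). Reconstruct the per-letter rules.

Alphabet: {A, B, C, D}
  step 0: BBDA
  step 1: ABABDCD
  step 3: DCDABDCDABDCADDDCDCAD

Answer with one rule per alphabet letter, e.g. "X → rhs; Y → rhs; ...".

  step 0 ⇒ step 1: BBDA ⇒ AB·AB·DC·D
    A ↦ D
    B ↦ AB
    D ↦ DC
    C ↦ AD  (constrained at step 1)

A->D, B->AB, C->AD, D->DC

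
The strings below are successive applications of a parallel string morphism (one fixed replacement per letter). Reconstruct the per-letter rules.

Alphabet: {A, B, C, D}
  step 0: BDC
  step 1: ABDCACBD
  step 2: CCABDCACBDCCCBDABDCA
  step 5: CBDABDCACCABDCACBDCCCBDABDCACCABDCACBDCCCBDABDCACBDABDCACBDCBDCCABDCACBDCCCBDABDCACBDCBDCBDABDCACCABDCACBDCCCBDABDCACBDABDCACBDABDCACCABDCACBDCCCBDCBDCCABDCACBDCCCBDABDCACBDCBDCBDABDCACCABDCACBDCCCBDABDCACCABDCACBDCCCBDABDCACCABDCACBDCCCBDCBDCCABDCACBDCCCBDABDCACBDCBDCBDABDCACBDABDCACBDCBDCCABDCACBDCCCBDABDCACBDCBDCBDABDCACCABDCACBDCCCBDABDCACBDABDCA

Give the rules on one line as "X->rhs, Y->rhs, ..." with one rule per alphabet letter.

  step 1 ⇒ step 2: ABDCACBD ⇒ CC·ABD·CA·CBD·CC·CBD·ABD·CA
    A ↦ CC
    B ↦ ABD
    C ↦ CBD
    D ↦ CA

A->CC, B->ABD, C->CBD, D->CA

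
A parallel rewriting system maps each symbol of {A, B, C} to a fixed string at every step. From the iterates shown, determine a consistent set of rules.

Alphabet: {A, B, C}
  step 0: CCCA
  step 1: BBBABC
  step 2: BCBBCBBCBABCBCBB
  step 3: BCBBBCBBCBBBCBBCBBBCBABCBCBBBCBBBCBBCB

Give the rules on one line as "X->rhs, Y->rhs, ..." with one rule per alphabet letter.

  step 2 ⇒ step 3: BCBBCBBCBABCBCBB ⇒ BCB·B·BCB·BCB·B·BCB·BCB·B·BCB·ABC·BCB·B·BCB·B·BCB·BCB
    A ↦ ABC
    B ↦ BCB
    C ↦ B

A->ABC, B->BCB, C->B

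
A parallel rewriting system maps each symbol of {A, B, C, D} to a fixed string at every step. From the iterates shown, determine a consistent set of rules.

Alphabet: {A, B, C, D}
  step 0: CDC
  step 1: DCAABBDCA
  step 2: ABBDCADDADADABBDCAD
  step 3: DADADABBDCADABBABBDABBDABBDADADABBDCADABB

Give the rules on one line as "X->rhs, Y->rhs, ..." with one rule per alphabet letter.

  step 2 ⇒ step 3: ABBDCADDADADABBDCAD ⇒ D·AD·AD·ABB·DCA·D·ABB·ABB·D·ABB·D·ABB·D·AD·AD·ABB·DCA·D·ABB
    A ↦ D
    B ↦ AD
    C ↦ DCA
    D ↦ ABB

A->D, B->AD, C->DCA, D->ABB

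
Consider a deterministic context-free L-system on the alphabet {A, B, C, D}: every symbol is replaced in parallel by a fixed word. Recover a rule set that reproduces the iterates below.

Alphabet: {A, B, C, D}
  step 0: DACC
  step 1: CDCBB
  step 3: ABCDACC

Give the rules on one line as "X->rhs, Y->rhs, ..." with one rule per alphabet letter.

  step 0 ⇒ step 1: DACC ⇒ CD·C·B·B
    A ↦ C
    C ↦ B
    D ↦ CD
    B ↦ A  (constrained at step 1)

A->C, B->A, C->B, D->CD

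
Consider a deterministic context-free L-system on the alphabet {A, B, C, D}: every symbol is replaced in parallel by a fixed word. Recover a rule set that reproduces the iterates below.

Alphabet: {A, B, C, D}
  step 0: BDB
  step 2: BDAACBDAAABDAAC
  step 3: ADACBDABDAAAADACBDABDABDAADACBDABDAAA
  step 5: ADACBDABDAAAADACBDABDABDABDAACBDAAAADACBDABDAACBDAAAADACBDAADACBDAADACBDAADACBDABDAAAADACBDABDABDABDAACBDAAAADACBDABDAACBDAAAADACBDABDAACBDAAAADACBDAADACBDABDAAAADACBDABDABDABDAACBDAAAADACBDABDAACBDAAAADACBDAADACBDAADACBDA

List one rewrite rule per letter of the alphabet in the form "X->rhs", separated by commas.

A->BDA, B->AD, C->AA, D->AC

  step 2 ⇒ step 3: BDAACBDAAABDAAC ⇒ AD·AC·BDA·BDA·AA·AD·AC·BDA·BDA·BDA·AD·AC·BDA·BDA·AA
    A ↦ BDA
    B ↦ AD
    C ↦ AA
    D ↦ AC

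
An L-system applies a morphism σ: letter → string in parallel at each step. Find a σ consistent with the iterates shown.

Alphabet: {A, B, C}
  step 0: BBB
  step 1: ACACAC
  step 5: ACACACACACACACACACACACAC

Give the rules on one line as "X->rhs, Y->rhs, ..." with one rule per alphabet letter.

  step 0 ⇒ step 1: BBB ⇒ AC·AC·AC
    B ↦ AC
    A ↦ B  (constrained at step 1)
    C ↦ B  (constrained at step 1)

A->B, B->AC, C->B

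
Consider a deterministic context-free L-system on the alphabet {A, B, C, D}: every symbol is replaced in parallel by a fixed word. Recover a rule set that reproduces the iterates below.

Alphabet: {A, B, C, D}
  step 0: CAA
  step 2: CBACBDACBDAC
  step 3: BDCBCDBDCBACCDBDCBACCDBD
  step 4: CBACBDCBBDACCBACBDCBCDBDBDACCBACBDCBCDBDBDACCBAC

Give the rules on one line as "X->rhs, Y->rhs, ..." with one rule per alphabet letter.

  step 3 ⇒ step 4: BDCBCDBDCBACCDBDCBACCDBD ⇒ CB·AC·BD·CB·BD·AC·CB·AC·BD·CB·CD·BD·BD·AC·CB·AC·BD·CB·CD·BD·BD·AC·CB·AC
    A ↦ CD
    B ↦ CB
    C ↦ BD
    D ↦ AC

A->CD, B->CB, C->BD, D->AC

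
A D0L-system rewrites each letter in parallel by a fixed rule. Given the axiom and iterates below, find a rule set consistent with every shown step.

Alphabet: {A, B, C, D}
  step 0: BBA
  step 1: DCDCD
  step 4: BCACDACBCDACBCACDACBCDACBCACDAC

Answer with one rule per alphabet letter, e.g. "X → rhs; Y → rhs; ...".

  step 0 ⇒ step 1: BBA ⇒ DC·DC·D
    A ↦ D
    B ↦ DC
    C ↦ AC  (constrained at step 1)
    D ↦ BC  (constrained at step 1)

A->D, B->DC, C->AC, D->BC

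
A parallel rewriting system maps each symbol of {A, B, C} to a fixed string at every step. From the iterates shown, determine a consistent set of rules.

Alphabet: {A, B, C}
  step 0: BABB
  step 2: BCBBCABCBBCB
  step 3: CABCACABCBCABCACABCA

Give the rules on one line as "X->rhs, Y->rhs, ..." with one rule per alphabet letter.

A->CB, B->CA, C->B

  step 2 ⇒ step 3: BCBBCABCBBCB ⇒ CA·B·CA·CA·B·CB·CA·B·CA·CA·B·CA
    A ↦ CB
    B ↦ CA
    C ↦ B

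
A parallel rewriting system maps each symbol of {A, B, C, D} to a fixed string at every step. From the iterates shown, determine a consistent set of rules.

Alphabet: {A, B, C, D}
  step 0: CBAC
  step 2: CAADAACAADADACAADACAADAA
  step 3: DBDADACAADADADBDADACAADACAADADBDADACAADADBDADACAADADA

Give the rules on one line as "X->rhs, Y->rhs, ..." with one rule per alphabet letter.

  step 2 ⇒ step 3: CAADAACAADADACAADACAADAA ⇒ DB·DA·DA·CAA·DA·DA·DB·DA·DA·CAA·DA·CAA·DA·DB·DA·DA·CAA·DA·DB·DA·DA·CAA·DA·DA
    A ↦ DA
    C ↦ DB
    D ↦ CAA
    B ↦ DAA  (constrained at step 0)

A->DA, B->DAA, C->DB, D->CAA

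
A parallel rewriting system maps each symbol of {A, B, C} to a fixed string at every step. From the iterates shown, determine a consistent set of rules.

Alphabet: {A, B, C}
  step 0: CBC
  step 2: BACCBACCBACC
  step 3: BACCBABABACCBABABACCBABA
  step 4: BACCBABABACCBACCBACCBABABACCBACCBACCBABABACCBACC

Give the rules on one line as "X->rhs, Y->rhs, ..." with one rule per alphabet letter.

A->CC, B->BA, C->BA

  step 3 ⇒ step 4: BACCBABABACCBABABACCBABA ⇒ BA·CC·BA·BA·BA·CC·BA·CC·BA·CC·BA·BA·BA·CC·BA·CC·BA·CC·BA·BA·BA·CC·BA·CC
    A ↦ CC
    B ↦ BA
    C ↦ BA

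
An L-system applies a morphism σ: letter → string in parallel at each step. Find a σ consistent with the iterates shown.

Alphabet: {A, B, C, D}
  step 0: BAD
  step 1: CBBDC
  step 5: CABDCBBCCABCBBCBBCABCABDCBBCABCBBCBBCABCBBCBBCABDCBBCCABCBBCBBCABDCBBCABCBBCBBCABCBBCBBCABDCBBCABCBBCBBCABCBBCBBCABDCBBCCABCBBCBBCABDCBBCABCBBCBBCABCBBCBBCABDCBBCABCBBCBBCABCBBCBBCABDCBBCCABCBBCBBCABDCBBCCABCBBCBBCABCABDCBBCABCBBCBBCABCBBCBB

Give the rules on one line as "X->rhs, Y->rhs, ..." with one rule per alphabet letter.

  step 0 ⇒ step 1: BAD ⇒ CBB·D·C
    A ↦ D
    B ↦ CBB
    D ↦ C
    C ↦ CAB  (constrained at step 1)

A->D, B->CBB, C->CAB, D->C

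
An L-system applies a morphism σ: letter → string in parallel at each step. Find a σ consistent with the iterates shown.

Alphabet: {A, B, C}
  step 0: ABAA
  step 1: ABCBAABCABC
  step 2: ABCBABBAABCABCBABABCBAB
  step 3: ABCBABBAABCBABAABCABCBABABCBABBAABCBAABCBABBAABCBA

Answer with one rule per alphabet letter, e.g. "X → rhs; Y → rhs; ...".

  step 2 ⇒ step 3: ABCBABBAABCABCBABABCBAB ⇒ ABC·BA·B·BA·ABC·BA·BA·ABC·ABC·BA·B·ABC·BA·B·BA·ABC·BA·ABC·BA·B·BA·ABC·BA
    A ↦ ABC
    B ↦ BA
    C ↦ B

A->ABC, B->BA, C->B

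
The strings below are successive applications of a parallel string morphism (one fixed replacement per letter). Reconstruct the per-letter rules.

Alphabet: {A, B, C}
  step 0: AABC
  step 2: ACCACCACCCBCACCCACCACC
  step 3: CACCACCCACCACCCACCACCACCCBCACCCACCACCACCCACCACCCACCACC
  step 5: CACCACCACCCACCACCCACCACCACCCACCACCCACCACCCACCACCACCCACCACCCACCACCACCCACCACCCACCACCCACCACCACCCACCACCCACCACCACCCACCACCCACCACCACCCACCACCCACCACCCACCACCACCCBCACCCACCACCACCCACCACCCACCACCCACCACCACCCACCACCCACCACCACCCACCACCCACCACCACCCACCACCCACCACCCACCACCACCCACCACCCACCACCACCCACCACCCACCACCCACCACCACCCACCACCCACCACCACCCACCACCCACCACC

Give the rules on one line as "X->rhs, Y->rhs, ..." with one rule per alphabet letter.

A->C, B->CBC, C->ACC

  step 2 ⇒ step 3: ACCACCACCCBCACCCACCACC ⇒ C·ACC·ACC·C·ACC·ACC·C·ACC·ACC·ACC·CBC·ACC·C·ACC·ACC·ACC·C·ACC·ACC·C·ACC·ACC
    A ↦ C
    B ↦ CBC
    C ↦ ACC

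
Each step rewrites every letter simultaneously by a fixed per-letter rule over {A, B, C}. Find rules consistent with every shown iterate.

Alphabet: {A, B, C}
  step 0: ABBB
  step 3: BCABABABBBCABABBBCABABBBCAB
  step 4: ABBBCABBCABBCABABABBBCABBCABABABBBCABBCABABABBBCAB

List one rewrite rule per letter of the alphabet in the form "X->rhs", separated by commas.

A->BC, B->AB, C->B

  step 3 ⇒ step 4: BCABABABBBCABABBBCABABBBCAB ⇒ AB·B·BC·AB·BC·AB·BC·AB·AB·AB·B·BC·AB·BC·AB·AB·AB·B·BC·AB·BC·AB·AB·AB·B·BC·AB
    A ↦ BC
    B ↦ AB
    C ↦ B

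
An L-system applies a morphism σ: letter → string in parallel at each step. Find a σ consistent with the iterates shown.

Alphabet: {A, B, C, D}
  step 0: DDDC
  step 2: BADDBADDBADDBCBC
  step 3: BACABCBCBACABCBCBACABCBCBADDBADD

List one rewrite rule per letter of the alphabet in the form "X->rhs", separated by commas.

A->CA, B->BA, C->DD, D->BC

  step 2 ⇒ step 3: BADDBADDBADDBCBC ⇒ BA·CA·BC·BC·BA·CA·BC·BC·BA·CA·BC·BC·BA·DD·BA·DD
    A ↦ CA
    B ↦ BA
    C ↦ DD
    D ↦ BC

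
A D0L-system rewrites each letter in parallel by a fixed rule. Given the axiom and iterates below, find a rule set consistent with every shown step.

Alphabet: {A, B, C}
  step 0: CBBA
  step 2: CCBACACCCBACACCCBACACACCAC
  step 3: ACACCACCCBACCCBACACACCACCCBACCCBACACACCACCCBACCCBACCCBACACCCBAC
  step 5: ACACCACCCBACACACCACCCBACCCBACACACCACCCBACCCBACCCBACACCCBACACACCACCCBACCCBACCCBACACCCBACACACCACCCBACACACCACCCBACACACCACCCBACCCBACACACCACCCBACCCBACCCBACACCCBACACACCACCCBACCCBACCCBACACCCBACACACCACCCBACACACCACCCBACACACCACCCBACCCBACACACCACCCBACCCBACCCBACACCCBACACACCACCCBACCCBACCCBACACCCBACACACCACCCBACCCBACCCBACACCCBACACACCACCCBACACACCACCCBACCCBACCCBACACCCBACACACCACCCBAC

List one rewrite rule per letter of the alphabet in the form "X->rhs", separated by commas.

  step 2 ⇒ step 3: CCBACACCCBACACCCBACACACCAC ⇒ AC·AC·CAC·CCB·AC·CCB·AC·AC·AC·CAC·CCB·AC·CCB·AC·AC·AC·CAC·CCB·AC·CCB·AC·CCB·AC·AC·CCB·AC
    A ↦ CCB
    B ↦ CAC
    C ↦ AC

A->CCB, B->CAC, C->AC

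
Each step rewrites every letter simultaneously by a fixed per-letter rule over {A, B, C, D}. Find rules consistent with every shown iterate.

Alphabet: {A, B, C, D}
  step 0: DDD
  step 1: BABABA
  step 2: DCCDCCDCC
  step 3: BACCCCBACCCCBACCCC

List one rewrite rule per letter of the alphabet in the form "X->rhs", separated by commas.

  step 2 ⇒ step 3: DCCDCCDCC ⇒ BA·CC·CC·BA·CC·CC·BA·CC·CC
    C ↦ CC
    D ↦ BA
  step 1 ⇒ step 2: BABABA ⇒ D·CC·D·CC·D·CC
    A ↦ CC
  step 1 ⇒ step 2: BABABA ⇒ D·CC·D·CC·D·CC
    B ↦ D

A->CC, B->D, C->CC, D->BA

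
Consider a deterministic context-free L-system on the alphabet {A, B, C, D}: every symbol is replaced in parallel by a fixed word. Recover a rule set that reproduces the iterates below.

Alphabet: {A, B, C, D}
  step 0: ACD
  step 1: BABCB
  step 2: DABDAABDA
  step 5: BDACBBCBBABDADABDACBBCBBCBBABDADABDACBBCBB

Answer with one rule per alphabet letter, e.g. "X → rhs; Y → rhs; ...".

  step 1 ⇒ step 2: BABCB ⇒ DA·B·DA·AB·DA
    A ↦ B
    B ↦ DA
    C ↦ AB
  step 0 ⇒ step 1: ACD ⇒ B·AB·CB
    D ↦ CB

A->B, B->DA, C->AB, D->CB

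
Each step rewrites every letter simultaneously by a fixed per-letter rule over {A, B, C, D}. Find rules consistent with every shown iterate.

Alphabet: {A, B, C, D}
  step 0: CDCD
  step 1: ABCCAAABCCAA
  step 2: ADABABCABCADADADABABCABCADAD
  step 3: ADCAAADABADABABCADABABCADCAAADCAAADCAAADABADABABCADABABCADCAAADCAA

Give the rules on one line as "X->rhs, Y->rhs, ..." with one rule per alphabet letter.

A->AD, B->AB, C->ABC, D->CAA

  step 2 ⇒ step 3: ADABABCABCADADADABABCABCADAD ⇒ AD·CAA·AD·AB·AD·AB·ABC·AD·AB·ABC·AD·CAA·AD·CAA·AD·CAA·AD·AB·AD·AB·ABC·AD·AB·ABC·AD·CAA·AD·CAA
    A ↦ AD
    B ↦ AB
    C ↦ ABC
    D ↦ CAA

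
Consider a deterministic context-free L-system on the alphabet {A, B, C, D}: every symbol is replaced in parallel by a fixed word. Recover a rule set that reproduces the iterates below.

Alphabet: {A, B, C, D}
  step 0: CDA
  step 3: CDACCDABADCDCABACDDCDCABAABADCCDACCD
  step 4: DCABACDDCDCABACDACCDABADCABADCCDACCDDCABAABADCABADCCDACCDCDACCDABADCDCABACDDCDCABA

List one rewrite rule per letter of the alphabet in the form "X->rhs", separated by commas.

  step 3 ⇒ step 4: CDACCDABADCDCABACDDCDCABAABADCCDACCD ⇒ DC·ABA·CD·DC·DC·ABA·CD·AC·CD·ABA·DC·ABA·DC·CD·AC·CD·DC·ABA·ABA·DC·ABA·DC·CD·AC·CD·CD·AC·CD·ABA·DC·DC·ABA·CD·DC·DC·ABA
    A ↦ CD
    B ↦ AC
    C ↦ DC
    D ↦ ABA

A->CD, B->AC, C->DC, D->ABA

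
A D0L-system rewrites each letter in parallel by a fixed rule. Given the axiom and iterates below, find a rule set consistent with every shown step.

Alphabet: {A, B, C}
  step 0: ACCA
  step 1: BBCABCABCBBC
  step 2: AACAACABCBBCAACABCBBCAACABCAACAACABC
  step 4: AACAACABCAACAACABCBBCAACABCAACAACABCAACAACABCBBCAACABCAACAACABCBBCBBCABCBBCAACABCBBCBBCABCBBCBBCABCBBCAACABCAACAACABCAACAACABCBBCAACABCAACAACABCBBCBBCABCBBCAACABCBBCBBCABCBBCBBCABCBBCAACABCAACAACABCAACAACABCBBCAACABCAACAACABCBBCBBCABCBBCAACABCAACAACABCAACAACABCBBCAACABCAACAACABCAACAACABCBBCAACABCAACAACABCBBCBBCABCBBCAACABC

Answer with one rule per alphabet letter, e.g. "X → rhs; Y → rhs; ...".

A->BBC, B->AAC, C->ABC

  step 1 ⇒ step 2: BBCABCABCBBC ⇒ AAC·AAC·ABC·BBC·AAC·ABC·BBC·AAC·ABC·AAC·AAC·ABC
    A ↦ BBC
    B ↦ AAC
    C ↦ ABC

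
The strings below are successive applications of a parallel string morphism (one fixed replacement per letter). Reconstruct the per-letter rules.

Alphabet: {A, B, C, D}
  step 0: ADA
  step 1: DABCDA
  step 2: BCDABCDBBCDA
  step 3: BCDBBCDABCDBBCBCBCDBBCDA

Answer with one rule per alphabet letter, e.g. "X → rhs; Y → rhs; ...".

A->DA, B->BC, C->DB, D->BC

  step 2 ⇒ step 3: BCDABCDBBCDA ⇒ BC·DB·BC·DA·BC·DB·BC·BC·BC·DB·BC·DA
    A ↦ DA
    B ↦ BC
    C ↦ DB
    D ↦ BC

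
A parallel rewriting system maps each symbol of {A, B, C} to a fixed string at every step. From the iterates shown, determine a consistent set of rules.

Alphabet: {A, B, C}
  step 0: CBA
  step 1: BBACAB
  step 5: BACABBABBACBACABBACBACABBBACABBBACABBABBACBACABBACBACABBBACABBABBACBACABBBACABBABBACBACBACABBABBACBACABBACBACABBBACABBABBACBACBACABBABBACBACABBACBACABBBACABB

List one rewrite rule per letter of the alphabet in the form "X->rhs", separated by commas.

  step 0 ⇒ step 1: CBA ⇒ B·BAC·AB
    A ↦ AB
    B ↦ BAC
    C ↦ B

A->AB, B->BAC, C->B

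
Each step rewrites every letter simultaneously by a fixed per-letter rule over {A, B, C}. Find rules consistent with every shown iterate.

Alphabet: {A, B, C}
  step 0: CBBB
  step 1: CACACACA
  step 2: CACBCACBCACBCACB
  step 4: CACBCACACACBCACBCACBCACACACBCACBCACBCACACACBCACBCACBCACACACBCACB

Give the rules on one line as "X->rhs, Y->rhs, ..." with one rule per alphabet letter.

A->CB, B->CA, C->CA

  step 1 ⇒ step 2: CACACACA ⇒ CA·CB·CA·CB·CA·CB·CA·CB
    A ↦ CB
    C ↦ CA
  step 0 ⇒ step 1: CBBB ⇒ CA·CA·CA·CA
    B ↦ CA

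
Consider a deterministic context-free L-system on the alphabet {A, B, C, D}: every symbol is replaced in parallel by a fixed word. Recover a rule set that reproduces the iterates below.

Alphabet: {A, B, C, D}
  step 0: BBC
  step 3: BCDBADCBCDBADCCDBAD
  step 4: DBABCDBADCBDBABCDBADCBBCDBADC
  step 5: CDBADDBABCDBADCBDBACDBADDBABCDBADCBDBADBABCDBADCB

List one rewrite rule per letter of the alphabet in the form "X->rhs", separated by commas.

A->D, B->DBA, C->B, D->C

  step 4 ⇒ step 5: DBABCDBADCBDBABCDBADCBBCDBADC ⇒ C·DBA·D·DBA·B·C·DBA·D·C·B·DBA·C·DBA·D·DBA·B·C·DBA·D·C·B·DBA·DBA·B·C·DBA·D·C·B
    A ↦ D
    B ↦ DBA
    C ↦ B
    D ↦ C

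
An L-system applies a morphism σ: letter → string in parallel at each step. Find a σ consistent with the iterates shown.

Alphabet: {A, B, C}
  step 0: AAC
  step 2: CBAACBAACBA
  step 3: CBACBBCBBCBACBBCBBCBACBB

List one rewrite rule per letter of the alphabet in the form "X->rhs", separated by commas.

  step 2 ⇒ step 3: CBAACBAACBA ⇒ CB·A·CBB·CBB·CB·A·CBB·CBB·CB·A·CBB
    A ↦ CBB
    B ↦ A
    C ↦ CB

A->CBB, B->A, C->CB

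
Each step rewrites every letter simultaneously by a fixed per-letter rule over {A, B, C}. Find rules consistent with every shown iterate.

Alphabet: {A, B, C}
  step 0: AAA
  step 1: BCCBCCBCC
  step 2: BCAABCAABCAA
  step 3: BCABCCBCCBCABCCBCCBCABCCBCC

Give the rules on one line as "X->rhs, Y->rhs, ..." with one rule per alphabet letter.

A->BCC, B->BC, C->A

  step 2 ⇒ step 3: BCAABCAABCAA ⇒ BC·A·BCC·BCC·BC·A·BCC·BCC·BC·A·BCC·BCC
    A ↦ BCC
    B ↦ BC
    C ↦ A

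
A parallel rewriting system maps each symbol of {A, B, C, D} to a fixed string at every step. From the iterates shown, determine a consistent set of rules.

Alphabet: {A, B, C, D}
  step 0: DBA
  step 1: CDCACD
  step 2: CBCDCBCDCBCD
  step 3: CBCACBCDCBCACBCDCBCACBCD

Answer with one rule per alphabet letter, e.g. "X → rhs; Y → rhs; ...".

A->CD, B->CA, C->CB, D->CD

  step 2 ⇒ step 3: CBCDCBCDCBCD ⇒ CB·CA·CB·CD·CB·CA·CB·CD·CB·CA·CB·CD
    B ↦ CA
    C ↦ CB
    D ↦ CD
  step 0 ⇒ step 1: DBA ⇒ CD·CA·CD
    A ↦ CD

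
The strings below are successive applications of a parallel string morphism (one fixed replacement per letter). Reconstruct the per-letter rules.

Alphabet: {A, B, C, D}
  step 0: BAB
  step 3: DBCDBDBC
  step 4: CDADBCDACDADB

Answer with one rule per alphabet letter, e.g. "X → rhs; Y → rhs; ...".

A->D, B->DA, C->DB, D->C

  step 3 ⇒ step 4: DBCDBDBC ⇒ C·DA·DB·C·DA·C·DA·DB
    B ↦ DA
    C ↦ DB
    D ↦ C
    A ↦ D  (constrained at step 0)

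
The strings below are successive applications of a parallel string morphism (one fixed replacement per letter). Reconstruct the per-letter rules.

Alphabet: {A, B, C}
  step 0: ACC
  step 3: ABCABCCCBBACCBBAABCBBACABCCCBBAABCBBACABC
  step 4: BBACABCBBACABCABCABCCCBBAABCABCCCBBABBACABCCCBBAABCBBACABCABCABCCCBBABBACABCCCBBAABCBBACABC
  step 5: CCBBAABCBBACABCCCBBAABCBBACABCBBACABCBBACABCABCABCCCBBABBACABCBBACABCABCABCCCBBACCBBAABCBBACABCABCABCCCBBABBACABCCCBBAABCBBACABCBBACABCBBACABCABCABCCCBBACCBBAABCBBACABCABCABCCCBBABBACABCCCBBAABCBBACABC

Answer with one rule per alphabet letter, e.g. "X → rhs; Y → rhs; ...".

  step 4 ⇒ step 5: BBACABCBBACABCABCABCCCBBAABCABCCCBBABBACABCCCBBAABCBBACABCABCABCCCBBABBACABCCCBBAABCBBACABC ⇒ C·C·BBA·ABC·BBA·C·ABC·C·C·BBA·ABC·BBA·C·ABC·BBA·C·ABC·BBA·C·ABC·ABC·ABC·C·C·BBA·BBA·C·ABC·BBA·C·ABC·ABC·ABC·C·C·BBA·C·C·BBA·ABC·BBA·C·ABC·ABC·ABC·C·C·BBA·BBA·C·ABC·C·C·BBA·ABC·BBA·C·ABC·BBA·C·ABC·BBA·C·ABC·ABC·ABC·C·C·BBA·C·C·BBA·ABC·BBA·C·ABC·ABC·ABC·C·C·BBA·BBA·C·ABC·C·C·BBA·ABC·BBA·C·ABC
    A ↦ BBA
    B ↦ C
    C ↦ ABC

A->BBA, B->C, C->ABC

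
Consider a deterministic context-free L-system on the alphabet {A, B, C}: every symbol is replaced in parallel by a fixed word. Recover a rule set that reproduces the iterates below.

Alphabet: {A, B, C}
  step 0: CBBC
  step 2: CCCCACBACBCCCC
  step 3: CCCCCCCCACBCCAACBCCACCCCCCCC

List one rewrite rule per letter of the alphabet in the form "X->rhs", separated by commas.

A->ACB, B->A, C->CC

  step 2 ⇒ step 3: CCCCACBACBCCCC ⇒ CC·CC·CC·CC·ACB·CC·A·ACB·CC·A·CC·CC·CC·CC
    A ↦ ACB
    B ↦ A
    C ↦ CC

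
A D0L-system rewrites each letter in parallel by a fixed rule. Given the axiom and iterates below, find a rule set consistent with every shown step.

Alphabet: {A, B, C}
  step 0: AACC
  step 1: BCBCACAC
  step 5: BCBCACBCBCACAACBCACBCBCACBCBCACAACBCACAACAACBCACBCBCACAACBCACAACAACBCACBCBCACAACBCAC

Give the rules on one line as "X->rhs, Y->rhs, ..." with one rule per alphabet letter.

A->BC, B->A, C->AC

  step 0 ⇒ step 1: AACC ⇒ BC·BC·AC·AC
    A ↦ BC
    C ↦ AC
    B ↦ A  (constrained at step 1)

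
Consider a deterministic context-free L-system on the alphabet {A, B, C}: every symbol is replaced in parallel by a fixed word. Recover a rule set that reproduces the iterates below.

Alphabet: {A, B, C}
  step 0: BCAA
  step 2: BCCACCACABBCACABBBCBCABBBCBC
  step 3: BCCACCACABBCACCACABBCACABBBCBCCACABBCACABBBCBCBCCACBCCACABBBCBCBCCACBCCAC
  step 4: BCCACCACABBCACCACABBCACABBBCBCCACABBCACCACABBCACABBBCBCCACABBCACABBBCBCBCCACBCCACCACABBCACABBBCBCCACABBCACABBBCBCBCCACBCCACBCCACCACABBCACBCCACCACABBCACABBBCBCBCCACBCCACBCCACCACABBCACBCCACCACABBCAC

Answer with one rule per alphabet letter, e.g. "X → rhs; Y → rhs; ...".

  step 3 ⇒ step 4: BCCACCACABBCACCACABBCACABBBCBCCACABBCACABBBCBCBCCACBCCACABBBCBCBCCACBCCAC ⇒ BC·CAC·CAC·ABB·CAC·CAC·ABB·CAC·ABB·BC·BC·CAC·ABB·CAC·CAC·ABB·CAC·ABB·BC·BC·CAC·ABB·CAC·ABB·BC·BC·BC·CAC·BC·CAC·CAC·ABB·CAC·ABB·BC·BC·CAC·ABB·CAC·ABB·BC·BC·BC·CAC·BC·CAC·BC·CAC·CAC·ABB·CAC·BC·CAC·CAC·ABB·CAC·ABB·BC·BC·BC·CAC·BC·CAC·BC·CAC·CAC·ABB·CAC·BC·CAC·CAC·ABB·CAC
    A ↦ ABB
    B ↦ BC
    C ↦ CAC

A->ABB, B->BC, C->CAC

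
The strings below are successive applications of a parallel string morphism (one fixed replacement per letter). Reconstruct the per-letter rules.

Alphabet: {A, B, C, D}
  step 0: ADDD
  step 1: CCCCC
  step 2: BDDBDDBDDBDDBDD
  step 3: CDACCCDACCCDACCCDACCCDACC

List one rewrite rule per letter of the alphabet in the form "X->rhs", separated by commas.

A->CC, B->CDA, C->BDD, D->C

  step 2 ⇒ step 3: BDDBDDBDDBDDBDD ⇒ CDA·C·C·CDA·C·C·CDA·C·C·CDA·C·C·CDA·C·C
    B ↦ CDA
    D ↦ C
  step 0 ⇒ step 1: ADDD ⇒ CC·C·C·C
    A ↦ CC
  step 1 ⇒ step 2: CCCCC ⇒ BDD·BDD·BDD·BDD·BDD
    C ↦ BDD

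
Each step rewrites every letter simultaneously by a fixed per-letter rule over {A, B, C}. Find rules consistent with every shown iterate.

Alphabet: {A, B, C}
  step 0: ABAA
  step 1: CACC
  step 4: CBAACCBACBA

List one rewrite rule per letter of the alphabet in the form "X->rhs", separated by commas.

  step 0 ⇒ step 1: ABAA ⇒ C·A·C·C
    A ↦ C
    B ↦ A
    C ↦ BA  (constrained at step 1)

A->C, B->A, C->BA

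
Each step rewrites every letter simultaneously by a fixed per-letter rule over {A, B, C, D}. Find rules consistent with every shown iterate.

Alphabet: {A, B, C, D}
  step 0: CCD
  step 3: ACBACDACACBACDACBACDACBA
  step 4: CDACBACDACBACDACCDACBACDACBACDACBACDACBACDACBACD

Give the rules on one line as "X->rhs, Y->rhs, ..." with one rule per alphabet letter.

A->CD, B->BA, C->AC, D->BA

  step 3 ⇒ step 4: ACBACDACACBACDACBACDACBA ⇒ CD·AC·BA·CD·AC·BA·CD·AC·CD·AC·BA·CD·AC·BA·CD·AC·BA·CD·AC·BA·CD·AC·BA·CD
    A ↦ CD
    B ↦ BA
    C ↦ AC
    D ↦ BA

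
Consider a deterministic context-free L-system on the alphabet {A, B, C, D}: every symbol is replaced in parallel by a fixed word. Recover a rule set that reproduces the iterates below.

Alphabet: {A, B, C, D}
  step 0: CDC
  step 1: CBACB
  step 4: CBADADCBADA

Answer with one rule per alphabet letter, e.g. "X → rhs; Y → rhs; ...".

A->D, B->A, C->CB, D->A

  step 0 ⇒ step 1: CDC ⇒ CB·A·CB
    C ↦ CB
    D ↦ A
    A ↦ D  (constrained at step 1)
    B ↦ A  (constrained at step 1)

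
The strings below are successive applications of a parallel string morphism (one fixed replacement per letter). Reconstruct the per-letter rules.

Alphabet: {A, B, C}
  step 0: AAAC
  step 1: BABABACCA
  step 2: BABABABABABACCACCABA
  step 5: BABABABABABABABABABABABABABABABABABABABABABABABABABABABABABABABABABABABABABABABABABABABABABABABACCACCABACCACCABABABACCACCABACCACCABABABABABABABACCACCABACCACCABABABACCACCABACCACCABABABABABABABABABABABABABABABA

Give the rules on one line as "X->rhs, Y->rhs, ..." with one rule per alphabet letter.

  step 1 ⇒ step 2: BABABACCA ⇒ BA·BA·BA·BA·BA·BA·CCA·CCA·BA
    A ↦ BA
    B ↦ BA
    C ↦ CCA

A->BA, B->BA, C->CCA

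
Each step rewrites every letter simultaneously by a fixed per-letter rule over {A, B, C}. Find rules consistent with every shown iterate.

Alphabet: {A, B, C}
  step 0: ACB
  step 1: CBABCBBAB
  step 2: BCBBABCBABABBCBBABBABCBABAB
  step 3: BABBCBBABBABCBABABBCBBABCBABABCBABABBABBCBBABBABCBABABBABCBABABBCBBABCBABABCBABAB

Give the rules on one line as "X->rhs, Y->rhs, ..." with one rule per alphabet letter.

  step 2 ⇒ step 3: BCBBABCBABABBCBBABBABCBABAB ⇒ BAB·BCB·BAB·BAB·CBA·BAB·BCB·BAB·CBA·BAB·CBA·BAB·BAB·BCB·BAB·BAB·CBA·BAB·BAB·CBA·BAB·BCB·BAB·CBA·BAB·CBA·BAB
    A ↦ CBA
    B ↦ BAB
    C ↦ BCB

A->CBA, B->BAB, C->BCB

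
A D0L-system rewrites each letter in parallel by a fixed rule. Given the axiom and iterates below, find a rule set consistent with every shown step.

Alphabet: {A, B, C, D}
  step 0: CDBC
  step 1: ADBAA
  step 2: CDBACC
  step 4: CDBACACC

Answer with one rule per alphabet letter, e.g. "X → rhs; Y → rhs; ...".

A->C, B->A, C->A, D->DB

  step 1 ⇒ step 2: ADBAA ⇒ C·DB·A·C·C
    A ↦ C
    B ↦ A
    D ↦ DB
  step 0 ⇒ step 1: CDBC ⇒ A·DB·A·A
    C ↦ A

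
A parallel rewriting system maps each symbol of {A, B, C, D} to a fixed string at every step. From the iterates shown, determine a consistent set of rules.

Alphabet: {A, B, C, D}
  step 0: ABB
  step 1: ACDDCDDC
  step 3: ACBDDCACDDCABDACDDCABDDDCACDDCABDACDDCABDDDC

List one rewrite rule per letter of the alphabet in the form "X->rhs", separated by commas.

A->AC, B->DDC, C->B, D->ABD

  step 0 ⇒ step 1: ABB ⇒ AC·DDC·DDC
    A ↦ AC
    B ↦ DDC
    C ↦ B  (constrained at step 1)
    D ↦ ABD  (constrained at step 1)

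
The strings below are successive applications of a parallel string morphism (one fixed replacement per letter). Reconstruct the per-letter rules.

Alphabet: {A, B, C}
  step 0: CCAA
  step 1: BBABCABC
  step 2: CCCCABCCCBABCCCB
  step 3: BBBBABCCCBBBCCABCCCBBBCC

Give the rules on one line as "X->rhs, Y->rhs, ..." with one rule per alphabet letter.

  step 2 ⇒ step 3: CCCCABCCCBABCCCB ⇒ B·B·B·B·ABC·CC·B·B·B·CC·ABC·CC·B·B·B·CC
    A ↦ ABC
    B ↦ CC
    C ↦ B

A->ABC, B->CC, C->B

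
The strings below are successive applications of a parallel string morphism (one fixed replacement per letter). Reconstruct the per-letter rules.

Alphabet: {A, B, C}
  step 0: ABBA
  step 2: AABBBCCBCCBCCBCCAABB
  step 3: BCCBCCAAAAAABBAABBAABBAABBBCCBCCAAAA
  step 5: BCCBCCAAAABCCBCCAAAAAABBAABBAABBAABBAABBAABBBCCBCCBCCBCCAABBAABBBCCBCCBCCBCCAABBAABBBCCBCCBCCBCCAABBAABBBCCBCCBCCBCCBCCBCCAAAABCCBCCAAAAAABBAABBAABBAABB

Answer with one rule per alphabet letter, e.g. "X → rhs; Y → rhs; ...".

  step 2 ⇒ step 3: AABBBCCBCCBCCBCCAABB ⇒ BCC·BCC·AA·AA·AA·B·B·AA·B·B·AA·B·B·AA·B·B·BCC·BCC·AA·AA
    A ↦ BCC
    B ↦ AA
    C ↦ B

A->BCC, B->AA, C->B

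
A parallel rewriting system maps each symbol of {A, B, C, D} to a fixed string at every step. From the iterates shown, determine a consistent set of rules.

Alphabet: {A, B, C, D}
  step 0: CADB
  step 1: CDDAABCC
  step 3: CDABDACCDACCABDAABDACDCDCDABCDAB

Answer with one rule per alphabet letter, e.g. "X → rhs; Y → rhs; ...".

  step 0 ⇒ step 1: CADB ⇒ CD·DA·AB·CC
    A ↦ DA
    B ↦ CC
    C ↦ CD
    D ↦ AB

A->DA, B->CC, C->CD, D->AB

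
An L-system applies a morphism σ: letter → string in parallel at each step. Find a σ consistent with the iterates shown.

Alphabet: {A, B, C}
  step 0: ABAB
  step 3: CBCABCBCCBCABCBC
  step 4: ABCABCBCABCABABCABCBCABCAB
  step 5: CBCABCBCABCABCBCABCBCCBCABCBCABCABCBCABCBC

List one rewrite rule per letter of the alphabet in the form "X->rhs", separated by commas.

A->CB, B->C, C->AB

  step 4 ⇒ step 5: ABCABCBCABCABABCABCBCABCAB ⇒ CB·C·AB·CB·C·AB·C·AB·CB·C·AB·CB·C·CB·C·AB·CB·C·AB·C·AB·CB·C·AB·CB·C
    A ↦ CB
    B ↦ C
    C ↦ AB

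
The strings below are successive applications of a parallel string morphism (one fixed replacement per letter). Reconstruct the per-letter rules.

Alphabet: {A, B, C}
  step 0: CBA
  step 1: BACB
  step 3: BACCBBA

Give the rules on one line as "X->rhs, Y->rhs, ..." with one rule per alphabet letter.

A->B, B->C, C->BA

  step 0 ⇒ step 1: CBA ⇒ BA·C·B
    A ↦ B
    B ↦ C
    C ↦ BA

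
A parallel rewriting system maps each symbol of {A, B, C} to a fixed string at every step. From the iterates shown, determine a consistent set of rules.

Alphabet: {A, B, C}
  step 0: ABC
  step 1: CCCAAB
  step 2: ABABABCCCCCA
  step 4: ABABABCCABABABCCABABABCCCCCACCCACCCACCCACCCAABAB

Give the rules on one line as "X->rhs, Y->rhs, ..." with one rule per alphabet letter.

A->CC, B->CA, C->AB

  step 1 ⇒ step 2: CCCAAB ⇒ AB·AB·AB·CC·CC·CA
    A ↦ CC
    B ↦ CA
    C ↦ AB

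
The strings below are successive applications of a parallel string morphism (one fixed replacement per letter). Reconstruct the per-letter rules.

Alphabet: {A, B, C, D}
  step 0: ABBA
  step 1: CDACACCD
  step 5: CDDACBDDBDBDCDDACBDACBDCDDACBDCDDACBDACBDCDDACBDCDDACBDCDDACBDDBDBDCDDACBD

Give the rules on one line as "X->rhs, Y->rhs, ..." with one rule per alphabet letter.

  step 0 ⇒ step 1: ABBA ⇒ CD·AC·AC·CD
    A ↦ CD
    B ↦ AC
    C ↦ D  (constrained at step 1)
    D ↦ BD  (constrained at step 1)

A->CD, B->AC, C->D, D->BD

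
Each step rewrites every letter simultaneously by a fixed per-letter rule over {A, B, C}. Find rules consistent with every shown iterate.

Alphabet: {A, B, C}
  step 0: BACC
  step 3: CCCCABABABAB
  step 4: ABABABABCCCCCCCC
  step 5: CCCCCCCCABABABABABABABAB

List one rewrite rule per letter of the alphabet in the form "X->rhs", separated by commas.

  step 4 ⇒ step 5: ABABABABCCCCCCCC ⇒ C·C·C·C·C·C·C·C·AB·AB·AB·AB·AB·AB·AB·AB
    A ↦ C
    B ↦ C
    C ↦ AB

A->C, B->C, C->AB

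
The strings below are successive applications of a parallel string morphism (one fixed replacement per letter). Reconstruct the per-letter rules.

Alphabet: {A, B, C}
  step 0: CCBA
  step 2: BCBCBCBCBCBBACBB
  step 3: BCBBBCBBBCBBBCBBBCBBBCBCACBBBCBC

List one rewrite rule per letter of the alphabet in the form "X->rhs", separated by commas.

  step 2 ⇒ step 3: BCBCBCBCBCBBACBB ⇒ BC·BB·BC·BB·BC·BB·BC·BB·BC·BB·BC·BC·AC·BB·BC·BC
    A ↦ AC
    B ↦ BC
    C ↦ BB

A->AC, B->BC, C->BB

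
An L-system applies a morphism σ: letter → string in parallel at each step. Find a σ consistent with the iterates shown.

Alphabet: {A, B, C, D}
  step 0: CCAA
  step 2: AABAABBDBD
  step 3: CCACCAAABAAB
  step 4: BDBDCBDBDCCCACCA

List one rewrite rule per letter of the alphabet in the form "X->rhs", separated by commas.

  step 3 ⇒ step 4: CCACCAAABAAB ⇒ BD·BD·C·BD·BD·C·C·C·A·C·C·A
    A ↦ C
    B ↦ A
    C ↦ BD
  step 2 ⇒ step 3: AABAABBDBD ⇒ C·C·A·C·C·A·A·AB·A·AB
    D ↦ AB

A->C, B->A, C->BD, D->AB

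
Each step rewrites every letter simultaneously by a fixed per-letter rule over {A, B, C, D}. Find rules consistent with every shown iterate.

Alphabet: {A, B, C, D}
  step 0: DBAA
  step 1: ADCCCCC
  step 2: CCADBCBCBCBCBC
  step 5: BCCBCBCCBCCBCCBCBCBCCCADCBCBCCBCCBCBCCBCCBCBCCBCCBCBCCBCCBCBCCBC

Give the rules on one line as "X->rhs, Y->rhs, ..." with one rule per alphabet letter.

A->CC, B->C, C->BC, D->AD

  step 1 ⇒ step 2: ADCCCCC ⇒ CC·AD·BC·BC·BC·BC·BC
    A ↦ CC
    C ↦ BC
    D ↦ AD
  step 0 ⇒ step 1: DBAA ⇒ AD·C·CC·CC
    B ↦ C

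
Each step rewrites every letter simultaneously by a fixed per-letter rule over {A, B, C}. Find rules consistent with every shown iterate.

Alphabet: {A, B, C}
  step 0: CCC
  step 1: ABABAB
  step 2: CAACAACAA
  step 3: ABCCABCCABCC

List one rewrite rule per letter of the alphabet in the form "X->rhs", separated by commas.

A->C, B->AA, C->AB

  step 2 ⇒ step 3: CAACAACAA ⇒ AB·C·C·AB·C·C·AB·C·C
    A ↦ C
    C ↦ AB
  step 1 ⇒ step 2: ABABAB ⇒ C·AA·C·AA·C·AA
    B ↦ AA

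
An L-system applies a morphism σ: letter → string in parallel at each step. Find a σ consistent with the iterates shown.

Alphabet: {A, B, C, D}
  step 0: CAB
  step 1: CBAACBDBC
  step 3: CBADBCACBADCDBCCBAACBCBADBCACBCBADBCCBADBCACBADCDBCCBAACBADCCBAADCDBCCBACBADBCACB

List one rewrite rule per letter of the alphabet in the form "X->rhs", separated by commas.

  step 0 ⇒ step 1: CAB ⇒ CBA·ACB·DBC
    A ↦ ACB
    B ↦ DBC
    C ↦ CBA
    D ↦ ADC  (constrained at step 1)

A->ACB, B->DBC, C->CBA, D->ADC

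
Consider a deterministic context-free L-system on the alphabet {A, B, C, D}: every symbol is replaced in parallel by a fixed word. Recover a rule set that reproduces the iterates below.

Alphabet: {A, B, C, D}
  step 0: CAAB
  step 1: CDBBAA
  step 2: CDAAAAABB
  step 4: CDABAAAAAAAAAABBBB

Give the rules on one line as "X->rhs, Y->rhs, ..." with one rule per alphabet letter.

A->B, B->AA, C->CD, D->A

  step 1 ⇒ step 2: CDBBAA ⇒ CD·A·AA·AA·B·B
    A ↦ B
    B ↦ AA
    C ↦ CD
    D ↦ A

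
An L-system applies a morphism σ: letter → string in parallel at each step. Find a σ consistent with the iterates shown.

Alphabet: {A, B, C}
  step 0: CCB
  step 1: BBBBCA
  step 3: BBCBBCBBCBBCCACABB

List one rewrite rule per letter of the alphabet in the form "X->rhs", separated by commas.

A->C, B->CA, C->BB

  step 0 ⇒ step 1: CCB ⇒ BB·BB·CA
    B ↦ CA
    C ↦ BB
    A ↦ C  (constrained at step 1)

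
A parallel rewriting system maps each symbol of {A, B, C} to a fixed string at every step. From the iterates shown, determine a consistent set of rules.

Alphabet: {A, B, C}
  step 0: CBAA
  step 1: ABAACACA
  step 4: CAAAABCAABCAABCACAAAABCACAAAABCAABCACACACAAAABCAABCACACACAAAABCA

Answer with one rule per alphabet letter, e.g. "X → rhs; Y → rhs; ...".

  step 0 ⇒ step 1: CBAA ⇒ AB·AA·CA·CA
    A ↦ CA
    B ↦ AA
    C ↦ AB

A->CA, B->AA, C->AB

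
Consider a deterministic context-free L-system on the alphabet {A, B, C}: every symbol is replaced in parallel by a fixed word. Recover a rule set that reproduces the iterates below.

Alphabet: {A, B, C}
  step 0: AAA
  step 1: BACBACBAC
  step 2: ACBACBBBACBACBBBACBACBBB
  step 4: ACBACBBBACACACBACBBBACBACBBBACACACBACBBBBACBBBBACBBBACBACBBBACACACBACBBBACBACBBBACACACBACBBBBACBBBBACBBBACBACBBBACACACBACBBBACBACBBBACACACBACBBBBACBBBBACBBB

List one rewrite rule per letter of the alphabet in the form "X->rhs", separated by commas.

A->BAC, B->AC, C->BBB

  step 1 ⇒ step 2: BACBACBAC ⇒ AC·BAC·BBB·AC·BAC·BBB·AC·BAC·BBB
    A ↦ BAC
    B ↦ AC
    C ↦ BBB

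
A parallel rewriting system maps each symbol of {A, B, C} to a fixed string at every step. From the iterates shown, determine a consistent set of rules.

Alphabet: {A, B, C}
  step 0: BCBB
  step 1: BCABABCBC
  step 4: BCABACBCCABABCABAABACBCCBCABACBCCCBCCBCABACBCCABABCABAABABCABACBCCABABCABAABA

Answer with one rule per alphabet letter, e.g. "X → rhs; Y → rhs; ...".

A->C, B->BC, C->ABA

  step 0 ⇒ step 1: BCBB ⇒ BC·ABA·BC·BC
    B ↦ BC
    C ↦ ABA
    A ↦ C  (constrained at step 1)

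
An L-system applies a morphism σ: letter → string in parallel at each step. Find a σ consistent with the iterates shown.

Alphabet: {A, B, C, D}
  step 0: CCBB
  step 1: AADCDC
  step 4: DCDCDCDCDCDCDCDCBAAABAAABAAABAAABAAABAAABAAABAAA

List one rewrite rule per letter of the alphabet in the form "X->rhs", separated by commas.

A->DC, B->DC, C->A, D->BAA

  step 0 ⇒ step 1: CCBB ⇒ A·A·DC·DC
    B ↦ DC
    C ↦ A
    A ↦ DC  (constrained at step 1)
    D ↦ BAA  (constrained at step 1)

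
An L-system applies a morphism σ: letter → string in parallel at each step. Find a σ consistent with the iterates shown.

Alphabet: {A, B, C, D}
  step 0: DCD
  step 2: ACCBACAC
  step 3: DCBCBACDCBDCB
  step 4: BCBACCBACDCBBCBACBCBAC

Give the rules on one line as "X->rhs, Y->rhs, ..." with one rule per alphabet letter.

A->D, B->AC, C->CB, D->B

  step 3 ⇒ step 4: DCBCBACDCBDCB ⇒ B·CB·AC·CB·AC·D·CB·B·CB·AC·B·CB·AC
    A ↦ D
    B ↦ AC
    C ↦ CB
    D ↦ B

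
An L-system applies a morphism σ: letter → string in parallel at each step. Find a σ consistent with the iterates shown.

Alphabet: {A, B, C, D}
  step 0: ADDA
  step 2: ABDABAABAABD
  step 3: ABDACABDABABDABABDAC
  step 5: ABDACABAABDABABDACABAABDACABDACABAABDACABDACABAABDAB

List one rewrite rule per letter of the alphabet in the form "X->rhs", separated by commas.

  step 2 ⇒ step 3: ABDABAABAABD ⇒ AB·D·AC·AB·D·AB·AB·D·AB·AB·D·AC
    A ↦ AB
    B ↦ D
    D ↦ AC
    C ↦ A  (constrained at step 3)

A->AB, B->D, C->A, D->AC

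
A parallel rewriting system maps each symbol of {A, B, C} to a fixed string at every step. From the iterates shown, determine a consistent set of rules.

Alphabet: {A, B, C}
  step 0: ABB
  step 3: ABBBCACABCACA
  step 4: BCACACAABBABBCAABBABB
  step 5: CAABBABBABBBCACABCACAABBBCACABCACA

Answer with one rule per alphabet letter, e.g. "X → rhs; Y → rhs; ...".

  step 4 ⇒ step 5: BCACACAABBABBCAABBABB ⇒ CA·AB·B·AB·B·AB·B·B·CA·CA·B·CA·CA·AB·B·B·CA·CA·B·CA·CA
    A ↦ B
    B ↦ CA
    C ↦ AB

A->B, B->CA, C->AB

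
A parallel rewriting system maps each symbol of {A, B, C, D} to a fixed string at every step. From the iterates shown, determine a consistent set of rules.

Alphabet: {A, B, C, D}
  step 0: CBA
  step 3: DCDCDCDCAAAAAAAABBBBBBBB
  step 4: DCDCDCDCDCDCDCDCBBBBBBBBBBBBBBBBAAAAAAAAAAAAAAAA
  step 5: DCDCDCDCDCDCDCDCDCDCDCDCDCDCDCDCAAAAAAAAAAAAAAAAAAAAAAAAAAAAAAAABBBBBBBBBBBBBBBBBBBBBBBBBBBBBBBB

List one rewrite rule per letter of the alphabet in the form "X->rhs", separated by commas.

A->BB, B->AA, C->DC, D->DC

  step 4 ⇒ step 5: DCDCDCDCDCDCDCDCBBBBBBBBBBBBBBBBAAAAAAAAAAAAAAAA ⇒ DC·DC·DC·DC·DC·DC·DC·DC·DC·DC·DC·DC·DC·DC·DC·DC·AA·AA·AA·AA·AA·AA·AA·AA·AA·AA·AA·AA·AA·AA·AA·AA·BB·BB·BB·BB·BB·BB·BB·BB·BB·BB·BB·BB·BB·BB·BB·BB
    A ↦ BB
    B ↦ AA
    C ↦ DC
    D ↦ DC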